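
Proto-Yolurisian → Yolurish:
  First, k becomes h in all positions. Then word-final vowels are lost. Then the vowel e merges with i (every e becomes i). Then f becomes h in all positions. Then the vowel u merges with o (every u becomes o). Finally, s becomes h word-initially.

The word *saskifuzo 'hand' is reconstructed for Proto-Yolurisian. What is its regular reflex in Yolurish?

hashihoz

Yolurish: *saskifuzo > sashifuzo > sashifuz > sashihuz > sashihoz > hashihoz  (by unconditioned shift, apocope, unconditioned shift, vowel merger, debuccalisation)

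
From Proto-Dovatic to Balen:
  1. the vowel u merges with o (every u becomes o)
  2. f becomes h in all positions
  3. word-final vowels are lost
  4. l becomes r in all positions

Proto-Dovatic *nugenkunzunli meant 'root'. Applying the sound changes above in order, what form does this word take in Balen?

Balen: *nugenkunzunli > nogenkonzonli > nogenkonzonl > nogenkonzonr  (by vowel merger, apocope, unconditioned shift)

nogenkonzonr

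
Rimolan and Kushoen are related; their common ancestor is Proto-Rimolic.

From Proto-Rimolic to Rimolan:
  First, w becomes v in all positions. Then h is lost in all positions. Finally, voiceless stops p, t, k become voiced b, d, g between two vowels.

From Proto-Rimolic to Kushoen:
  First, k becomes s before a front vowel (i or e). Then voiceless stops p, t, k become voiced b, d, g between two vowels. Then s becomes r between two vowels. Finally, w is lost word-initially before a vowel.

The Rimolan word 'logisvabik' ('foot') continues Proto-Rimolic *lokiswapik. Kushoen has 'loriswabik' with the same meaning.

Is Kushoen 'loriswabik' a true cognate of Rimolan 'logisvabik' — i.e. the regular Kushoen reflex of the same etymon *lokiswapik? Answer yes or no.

yes

Derive the expected Kushoen reflex of *lokiswapik:
Kushoen: start from *lokiswapik.
  rule 1 (palatalisation): lokiswapik → losiswapik
  rule 2 (intervocalic voicing): losiswapik → losiswabik
  rule 3 (rhotacism): losiswabik → loriswabik
  rule 4: no change — loriswabik
  ⇒ Kushoen loriswabik
Kushoen 'loriswabik' matches the regular reflex exactly, so the pair is cognate.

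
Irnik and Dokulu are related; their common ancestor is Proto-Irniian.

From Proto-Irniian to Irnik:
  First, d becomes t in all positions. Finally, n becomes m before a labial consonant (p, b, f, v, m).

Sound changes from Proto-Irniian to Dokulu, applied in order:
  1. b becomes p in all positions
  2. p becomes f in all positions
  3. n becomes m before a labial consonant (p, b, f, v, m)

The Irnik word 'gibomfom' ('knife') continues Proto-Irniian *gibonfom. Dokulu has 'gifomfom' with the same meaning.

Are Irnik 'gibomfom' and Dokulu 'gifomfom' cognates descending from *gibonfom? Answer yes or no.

yes

Derive the expected Dokulu reflex of *gibonfom:
Dokulu: *gibonfom
  gibonfom → giponfom   [unconditioned shift]
  giponfom → gifonfom   [unconditioned shift]
  gifonfom → gifomfom   [nasal place assimilation]
  giving Dokulu gifomfom.
Dokulu 'gifomfom' matches the regular reflex exactly, so the pair is cognate.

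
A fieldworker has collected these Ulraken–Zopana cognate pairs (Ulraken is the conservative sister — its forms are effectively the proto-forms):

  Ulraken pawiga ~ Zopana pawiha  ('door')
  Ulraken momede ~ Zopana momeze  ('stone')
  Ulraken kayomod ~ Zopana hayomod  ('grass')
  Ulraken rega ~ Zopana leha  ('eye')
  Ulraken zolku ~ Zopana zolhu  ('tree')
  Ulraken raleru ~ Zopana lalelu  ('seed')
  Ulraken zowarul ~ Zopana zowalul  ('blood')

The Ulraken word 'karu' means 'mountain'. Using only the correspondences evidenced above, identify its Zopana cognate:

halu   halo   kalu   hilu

halu

kayomod ~ hayomod — Ulraken k corresponds to Zopana h word-initially before a back vowel.
raleru ~ lalelu, zowarul ~ zowalul — Ulraken r corresponds to Zopana l between vowels (before a back vowel).
Applying these to Ulraken 'karu':
  karu → haru   (k→h word-initially before a back vowel)
  haru → halu   (r→l between vowels (before a back vowel))
So the Zopana cognate is 'halu'.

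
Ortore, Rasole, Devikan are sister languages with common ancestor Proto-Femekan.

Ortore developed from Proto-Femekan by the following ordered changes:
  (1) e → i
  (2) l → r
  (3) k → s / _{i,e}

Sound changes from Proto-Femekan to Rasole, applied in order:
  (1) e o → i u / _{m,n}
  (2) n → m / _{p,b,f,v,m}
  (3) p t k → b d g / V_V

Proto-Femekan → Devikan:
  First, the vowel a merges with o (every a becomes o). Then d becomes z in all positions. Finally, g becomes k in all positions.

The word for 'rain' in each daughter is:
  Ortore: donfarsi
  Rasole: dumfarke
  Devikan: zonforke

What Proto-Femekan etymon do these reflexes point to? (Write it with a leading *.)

*donfarke

Position 2: Ortore has o, Rasole has u, Devikan has o. Ortore preserves o here (none of its changes turn any other segment into o), so the proto-segment is *o.
Position 5: Ortore has a, Rasole has a, Devikan has o. Ortore preserves a here (none of its changes turn any other segment into a), so the proto-segment is *a.
Position 1: Ortore has d, Rasole has d, Devikan has z. Ortore preserves d here (none of its changes turn any other segment into d), so the proto-segment is *d.
This points to *donfarke. Verify forward in each daughter:
Ortore: *donfarke
  donfarke → donfarki   [vowel merger]
  donfarki (rule 2 does not apply)
  donfarki → donfarsi   [palatalisation]
  giving Ortore donfarsi.
Rasole: start from *donfarke.
  rule 1 (pre-nasal raising): donfarke → dunfarke
  rule 2 (nasal place assimilation): dunfarke → dumfarke
  rule 3: no change — dumfarke
  ⇒ Rasole dumfarke
Devikan: *donfarke > donforke > zonforke  (by vowel merger, unconditioned shift)
*donfarke is the unique common source.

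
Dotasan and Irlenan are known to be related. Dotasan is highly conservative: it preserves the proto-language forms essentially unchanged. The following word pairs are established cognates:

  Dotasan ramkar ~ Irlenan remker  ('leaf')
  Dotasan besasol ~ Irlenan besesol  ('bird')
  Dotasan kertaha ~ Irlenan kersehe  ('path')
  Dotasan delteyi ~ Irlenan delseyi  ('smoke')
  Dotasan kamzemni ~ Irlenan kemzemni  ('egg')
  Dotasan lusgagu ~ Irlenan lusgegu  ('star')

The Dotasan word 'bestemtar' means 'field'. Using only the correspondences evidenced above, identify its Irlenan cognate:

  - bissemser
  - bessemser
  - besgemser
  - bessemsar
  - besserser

delteyi ~ delseyi — Dotasan t corresponds to Irlenan s after a consonant, before a front vowel.
kertaha ~ kersehe — Dotasan t corresponds to Irlenan s after a consonant, before a back vowel.
ramkar ~ remker — Dotasan a corresponds to Irlenan e after a consonant, before r.
Applying these to Dotasan 'bestemtar':
  bestemtar → bessemtar   (t→s after a consonant, before a front vowel)
  bessemtar → bessemsar   (t→s after a consonant, before a back vowel)
  bessemsar → bessemser   (a→e after a consonant, before r)
So the Irlenan cognate is 'bessemser'.

bessemser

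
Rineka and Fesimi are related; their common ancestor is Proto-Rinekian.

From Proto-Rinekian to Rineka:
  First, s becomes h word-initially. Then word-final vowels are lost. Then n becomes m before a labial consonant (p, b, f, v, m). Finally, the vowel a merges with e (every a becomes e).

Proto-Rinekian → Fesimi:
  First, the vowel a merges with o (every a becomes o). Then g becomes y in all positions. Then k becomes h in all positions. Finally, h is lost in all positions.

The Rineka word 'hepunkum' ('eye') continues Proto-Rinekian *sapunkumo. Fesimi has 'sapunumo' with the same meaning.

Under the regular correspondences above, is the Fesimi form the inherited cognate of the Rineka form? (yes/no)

no

Derive the expected Fesimi reflex of *sapunkumo:
Fesimi: *sapunkumo
  sapunkumo → sopunkumo   [vowel merger]
  sopunkumo (rule 2 does not apply)
  sopunkumo → sopunhumo   [unconditioned shift]
  sopunhumo → sopunumo   [h-loss]
  giving Fesimi sopunumo.
The regular Fesimi reflex would be 'sopunumo', but the attested form is 'sapunumo'. The correspondence is irregular, so they are not cognates (the Fesimi form has a different source).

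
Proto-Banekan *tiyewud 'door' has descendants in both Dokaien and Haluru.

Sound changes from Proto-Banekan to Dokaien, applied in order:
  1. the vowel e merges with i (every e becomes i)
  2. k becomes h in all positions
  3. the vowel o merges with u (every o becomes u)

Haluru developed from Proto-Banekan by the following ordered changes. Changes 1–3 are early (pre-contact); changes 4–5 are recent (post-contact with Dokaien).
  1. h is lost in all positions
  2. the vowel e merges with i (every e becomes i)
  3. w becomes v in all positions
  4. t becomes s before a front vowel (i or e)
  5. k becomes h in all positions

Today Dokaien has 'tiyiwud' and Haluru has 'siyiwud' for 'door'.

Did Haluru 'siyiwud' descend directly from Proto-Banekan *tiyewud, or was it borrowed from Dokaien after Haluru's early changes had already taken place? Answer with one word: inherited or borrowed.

If inherited, *tiyewud would pass through all of Haluru's changes:
Haluru: start from *tiyewud.
  rule 1: no change — tiyewud
  rule 2 (vowel merger): tiyewud → tiyiwud
  rule 3 (unconditioned shift): tiyiwud → tiyivud
  rule 4 (palatalisation): tiyivud → siyivud
  rule 5: no change — siyivud
  ⇒ Haluru siyivud
If borrowed from Dokaien 'tiyiwud' after the early changes, it would undergo only the recent ones:
  rule 4 (palatalisation): tiyiwud → siyiwud
  rule 5 (unconditioned shift): no change (siyiwud)
  ⇒ as a loan: siyiwud
Haluru 'siyiwud' matches the loan outcome 'siyiwud', not the inherited 'siyivud' — it skipped the early Haluru changes, so it was borrowed from Dokaien.

borrowed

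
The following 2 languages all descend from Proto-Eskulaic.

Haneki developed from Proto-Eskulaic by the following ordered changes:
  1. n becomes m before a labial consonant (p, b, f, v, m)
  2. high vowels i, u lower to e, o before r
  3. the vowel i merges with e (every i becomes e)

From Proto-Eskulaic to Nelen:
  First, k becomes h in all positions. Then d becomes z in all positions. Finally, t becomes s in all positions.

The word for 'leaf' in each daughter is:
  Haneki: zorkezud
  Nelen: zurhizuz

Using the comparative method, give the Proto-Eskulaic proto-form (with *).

Position 4: Haneki has k, Nelen has h. Haneki preserves k here (none of its changes turn any other segment into k), so the proto-segment is *k.
Position 8: Haneki has d, Nelen has z. Haneki preserves d here (none of its changes turn any other segment into d), so the proto-segment is *d.
Position 5: Haneki has e, Nelen has i. Nelen preserves i here (none of its changes turn any other segment into i), so the proto-segment is *i.
Continuing position by position gives *zurkizud; check it forward:
Haneki: *zurkizud
  zurkizud (rule 1 does not apply)
  zurkizud → zorkizud   [pre-rhotic lowering]
  zorkizud → zorkezud   [vowel merger]
  giving Haneki zorkezud.
Nelen: start from *zurkizud.
  rule 1 (unconditioned shift): zurkizud → zurhizud
  rule 2 (unconditioned shift): zurhizud → zurhizuz
  rule 3: no change — zurhizuz
  ⇒ Nelen zurhizuz
*zurkizud is the unique common source.

*zurkizud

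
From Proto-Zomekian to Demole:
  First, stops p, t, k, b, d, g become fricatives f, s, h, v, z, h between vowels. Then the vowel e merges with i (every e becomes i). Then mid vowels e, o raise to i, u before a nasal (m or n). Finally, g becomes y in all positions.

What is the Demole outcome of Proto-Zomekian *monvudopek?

Demole: *monvudopek > monvuzofek > monvuzofik > munvuzofik  (by intervocalic lenition, vowel merger, pre-nasal raising)

munvuzofik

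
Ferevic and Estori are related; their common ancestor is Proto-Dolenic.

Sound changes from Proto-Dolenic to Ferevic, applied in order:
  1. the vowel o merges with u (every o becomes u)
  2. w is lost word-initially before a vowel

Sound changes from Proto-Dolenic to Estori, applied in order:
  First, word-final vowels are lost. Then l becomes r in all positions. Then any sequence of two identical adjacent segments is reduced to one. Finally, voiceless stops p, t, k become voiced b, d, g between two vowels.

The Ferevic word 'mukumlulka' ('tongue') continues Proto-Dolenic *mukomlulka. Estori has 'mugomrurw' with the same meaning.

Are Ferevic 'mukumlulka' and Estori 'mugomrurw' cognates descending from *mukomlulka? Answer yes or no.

Derive the expected Estori reflex of *mukomlulka:
Estori: start from *mukomlulka.
  rule 1 (apocope): mukomlulka → mukomlulk
  rule 2 (unconditioned shift): mukomlulk → mukomrurk
  rule 3: no change — mukomrurk
  rule 4 (intervocalic voicing): mukomrurk → mugomrurk
  ⇒ Estori mugomrurk
The regular Estori reflex would be 'mugomrurk', but the attested form is 'mugomrurw'. The correspondence is irregular, so they are not cognates (the Estori form has a different source).

no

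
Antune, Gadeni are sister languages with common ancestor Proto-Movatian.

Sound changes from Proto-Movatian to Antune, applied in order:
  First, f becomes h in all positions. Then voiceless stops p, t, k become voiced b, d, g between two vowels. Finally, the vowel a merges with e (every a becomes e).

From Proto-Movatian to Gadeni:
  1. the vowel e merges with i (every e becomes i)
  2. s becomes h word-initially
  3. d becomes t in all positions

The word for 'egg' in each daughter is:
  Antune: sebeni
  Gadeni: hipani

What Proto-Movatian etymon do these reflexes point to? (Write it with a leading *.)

Position 1: Antune has s, Gadeni has h. Antune preserves s here (none of its changes turn any other segment into s), so the proto-segment is *s.
Position 2: Antune has e, Gadeni has i. Taking the neighbouring segments as reconstructed: Antune e could go back to *a or *e; Gadeni i could go back to *e or *i — the one source consistent with every daughter is *e.
Position 4: Antune has e, Gadeni has a. Gadeni preserves a here (none of its changes turn any other segment into a), so the proto-segment is *a.
Continuing position by position gives *sepani; check it forward:
Antune: *sepani > sebani > sebeni  (by intervocalic voicing, vowel merger)
Gadeni: start from *sepani.
  rule 1 (vowel merger): sepani → sipani
  rule 2 (debuccalisation): sipani → hipani
  rule 3: no change — hipani
  ⇒ Gadeni hipani
Only *sepani yields all of Antune sebeni, Gadeni hipani.

*sepani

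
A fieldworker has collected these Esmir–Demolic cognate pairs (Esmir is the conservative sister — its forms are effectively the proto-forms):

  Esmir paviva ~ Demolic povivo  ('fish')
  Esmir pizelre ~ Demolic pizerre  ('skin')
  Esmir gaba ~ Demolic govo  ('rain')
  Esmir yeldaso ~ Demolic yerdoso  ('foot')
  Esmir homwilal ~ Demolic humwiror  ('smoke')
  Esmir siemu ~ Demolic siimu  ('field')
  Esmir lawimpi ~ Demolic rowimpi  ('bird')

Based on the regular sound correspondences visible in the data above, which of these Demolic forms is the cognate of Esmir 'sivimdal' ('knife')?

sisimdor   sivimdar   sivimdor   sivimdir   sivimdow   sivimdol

sivimdor

yeldaso ~ yerdoso, homwilal ~ humwiror — Esmir a corresponds to Demolic o after a consonant, before a consonant other than r, m, n, p, b, f, v.
homwilal ~ humwiror — Esmir l corresponds to Demolic r word-finally.
Applying these to Esmir 'sivimdal':
  sivimdal → sivimdol   (a→o after a consonant, before a consonant other than r, m, n, p, b, f, v)
  sivimdol → sivimdor   (l→r word-finally)
So the Demolic cognate is 'sivimdor'.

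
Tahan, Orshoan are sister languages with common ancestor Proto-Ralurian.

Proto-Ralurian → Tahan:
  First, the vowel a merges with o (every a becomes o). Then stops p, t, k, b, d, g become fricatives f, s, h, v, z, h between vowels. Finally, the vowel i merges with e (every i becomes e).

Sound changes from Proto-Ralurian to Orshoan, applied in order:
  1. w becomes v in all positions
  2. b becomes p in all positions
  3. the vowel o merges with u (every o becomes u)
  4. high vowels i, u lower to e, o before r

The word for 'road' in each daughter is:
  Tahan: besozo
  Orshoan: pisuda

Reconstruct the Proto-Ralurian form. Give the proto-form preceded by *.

*bisoda

Position 4: Tahan has o, Orshoan has u. Taking the neighbouring segments as reconstructed: Tahan o could go back to *a or *o; Orshoan u could go back to *o or *u — the one source consistent with every daughter is *o.
Position 6: Tahan has o, Orshoan has a. Orshoan preserves a here (none of its changes turn any other segment into a), so the proto-segment is *a.
Position 5: Tahan has z, Orshoan has d. Orshoan preserves d here (none of its changes turn any other segment into d), so the proto-segment is *d.
This points to *bisoda. Verify forward in each daughter:
Tahan: *bisoda > bisodo > bisozo > besozo  (by vowel merger, intervocalic lenition, vowel merger)
Orshoan: *bisoda > pisoda > pisuda  (by unconditioned shift, vowel merger)
Only *bisoda yields all of Tahan besozo, Orshoan pisuda.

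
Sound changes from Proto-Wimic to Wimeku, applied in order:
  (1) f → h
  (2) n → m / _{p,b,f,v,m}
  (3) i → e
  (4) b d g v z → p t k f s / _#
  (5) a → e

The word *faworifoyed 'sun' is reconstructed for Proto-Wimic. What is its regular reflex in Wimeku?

Wimeku: *faworifoyed
  faworifoyed → haworihoyed   [unconditioned shift]
  haworihoyed (rule 2 does not apply)
  haworihoyed → haworehoyed   [vowel merger]
  haworehoyed → haworehoyet   [final devoicing]
  haworehoyet → heworehoyet   [vowel merger]
  giving Wimeku heworehoyet.

heworehoyet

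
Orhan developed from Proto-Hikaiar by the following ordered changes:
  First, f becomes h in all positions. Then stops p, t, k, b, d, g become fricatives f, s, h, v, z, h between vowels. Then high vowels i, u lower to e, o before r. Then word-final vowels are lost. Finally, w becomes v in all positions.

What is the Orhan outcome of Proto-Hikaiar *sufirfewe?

Orhan: start from *sufirfewe.
  rule 1 (unconditioned shift): sufirfewe → suhirhewe
  rule 2: no change — suhirhewe
  rule 3 (pre-rhotic lowering): suhirhewe → suherhewe
  rule 4 (apocope): suherhewe → suherhew
  rule 5 (unconditioned shift): suherhew → suherhev
  ⇒ Orhan suherhev

suherhev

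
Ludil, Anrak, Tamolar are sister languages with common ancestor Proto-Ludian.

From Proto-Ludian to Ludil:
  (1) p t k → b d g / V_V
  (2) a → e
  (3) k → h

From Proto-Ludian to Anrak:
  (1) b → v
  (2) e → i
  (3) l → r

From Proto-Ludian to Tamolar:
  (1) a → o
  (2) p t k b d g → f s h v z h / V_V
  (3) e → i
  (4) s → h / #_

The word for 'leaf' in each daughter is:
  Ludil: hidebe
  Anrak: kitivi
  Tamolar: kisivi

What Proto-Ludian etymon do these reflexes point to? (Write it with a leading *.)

*kitebe

Position 6: Ludil has e, Anrak has i, Tamolar has i. Taking the neighbouring segments as reconstructed: Ludil e could go back to *a or *e; Anrak i could go back to *e or *i; Tamolar i could go back to *e or *i — the one source consistent with every daughter is *e.
Position 1: Ludil has h, Anrak has k, Tamolar has k. Anrak preserves k here (none of its changes turn any other segment into k), so the proto-segment is *k.
Continuing position by position gives *kitebe; check it forward:
Ludil: *kitebe
  kitebe → kidebe   [intervocalic voicing]
  kidebe (rule 2 does not apply)
  kidebe → hidebe   [unconditioned shift]
  giving Ludil hidebe.
Anrak: *kitebe > kiteve > kitivi  (by unconditioned shift, vowel merger)
Tamolar: start from *kitebe.
  rule 1: no change — kitebe
  rule 2 (intervocalic lenition): kitebe → kiseve
  rule 3 (vowel merger): kiseve → kisivi
  rule 4: no change — kisivi
  ⇒ Tamolar kisivi
Only *kitebe yields all of Ludil hidebe, Anrak kitivi, Tamolar kisivi.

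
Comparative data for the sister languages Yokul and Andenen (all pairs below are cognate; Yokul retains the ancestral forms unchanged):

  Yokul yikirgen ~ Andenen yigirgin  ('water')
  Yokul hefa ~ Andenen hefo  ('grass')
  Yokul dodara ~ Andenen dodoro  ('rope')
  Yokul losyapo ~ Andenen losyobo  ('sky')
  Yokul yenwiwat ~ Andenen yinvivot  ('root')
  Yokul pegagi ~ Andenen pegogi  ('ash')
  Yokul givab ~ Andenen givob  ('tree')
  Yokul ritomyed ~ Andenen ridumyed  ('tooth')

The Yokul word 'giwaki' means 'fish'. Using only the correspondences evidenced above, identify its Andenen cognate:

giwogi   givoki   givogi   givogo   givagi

givogi

yenwiwat ~ yinvivot — Yokul w corresponds to Andenen v between vowels (before a back vowel).
yenwiwat ~ yinvivot, pegagi ~ pegogi — Yokul a corresponds to Andenen o after a consonant, before a consonant other than r, m, n, p, b, f, v.
yikirgen ~ yigirgin — Yokul k corresponds to Andenen g between vowels (before a front vowel).
Applying these to Yokul 'giwaki':
  giwaki → givaki   (w→v between vowels (before a back vowel))
  givaki → givoki   (a→o after a consonant, before a consonant other than r, m, n, p, b, f, v)
  givoki → givogi   (k→g between vowels (before a front vowel))
So the Andenen cognate is 'givogi'.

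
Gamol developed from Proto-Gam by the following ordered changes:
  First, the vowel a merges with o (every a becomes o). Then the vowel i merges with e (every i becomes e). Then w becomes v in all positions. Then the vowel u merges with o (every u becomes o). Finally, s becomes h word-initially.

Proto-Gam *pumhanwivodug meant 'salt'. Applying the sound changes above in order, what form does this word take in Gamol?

pomhonvevodog

Gamol: *pumhanwivodug
  pumhanwivodug → pumhonwivodug   [vowel merger]
  pumhonwivodug → pumhonwevodug   [vowel merger]
  pumhonwevodug → pumhonvevodug   [unconditioned shift]
  pumhonvevodug → pomhonvevodog   [vowel merger]
  pomhonvevodog (rule 5 does not apply)
  giving Gamol pomhonvevodog.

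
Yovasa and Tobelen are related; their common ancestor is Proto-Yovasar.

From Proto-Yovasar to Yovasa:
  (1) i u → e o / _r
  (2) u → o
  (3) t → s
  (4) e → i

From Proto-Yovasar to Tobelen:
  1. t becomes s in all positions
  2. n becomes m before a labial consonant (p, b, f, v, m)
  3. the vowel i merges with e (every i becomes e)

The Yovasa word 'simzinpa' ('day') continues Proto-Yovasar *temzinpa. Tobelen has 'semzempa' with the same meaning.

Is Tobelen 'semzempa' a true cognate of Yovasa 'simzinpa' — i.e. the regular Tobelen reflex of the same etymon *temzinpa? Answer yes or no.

yes

Derive the expected Tobelen reflex of *temzinpa:
Tobelen: start from *temzinpa.
  rule 1 (unconditioned shift): temzinpa → semzinpa
  rule 2 (nasal place assimilation): semzinpa → semzimpa
  rule 3 (vowel merger): semzimpa → semzempa
  ⇒ Tobelen semzempa
Tobelen 'semzempa' matches the regular reflex exactly, so the pair is cognate.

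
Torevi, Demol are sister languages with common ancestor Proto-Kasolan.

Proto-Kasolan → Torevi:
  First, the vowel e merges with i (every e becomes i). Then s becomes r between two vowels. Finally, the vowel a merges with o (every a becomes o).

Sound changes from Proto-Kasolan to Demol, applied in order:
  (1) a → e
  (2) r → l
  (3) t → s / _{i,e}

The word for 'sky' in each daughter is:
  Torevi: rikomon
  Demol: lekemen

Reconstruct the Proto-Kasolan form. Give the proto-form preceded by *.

*rekaman

Position 4: Torevi has o, Demol has e. Taking the neighbouring segments as reconstructed: Torevi o could go back to *a or *o; Demol e could go back to *a or *e — the one source consistent with every daughter is *a.
Position 6: Torevi has o, Demol has e. Taking the neighbouring segments as reconstructed: Torevi o could go back to *a or *o; Demol e could go back to *a or *e — the one source consistent with every daughter is *a.
Verify the candidate proto-form against each daughter:
Torevi: *rekaman
  rekaman → rikaman   [vowel merger]
  rikaman (rule 2 does not apply)
  rikaman → rikomon   [vowel merger]
  giving Torevi rikomon.
Demol: start from *rekaman.
  rule 1 (vowel merger): rekaman → rekemen
  rule 2 (unconditioned shift): rekemen → lekemen
  rule 3: no change — lekemen
  ⇒ Demol lekemen
Only *rekaman yields all of Torevi rikomon, Demol lekemen.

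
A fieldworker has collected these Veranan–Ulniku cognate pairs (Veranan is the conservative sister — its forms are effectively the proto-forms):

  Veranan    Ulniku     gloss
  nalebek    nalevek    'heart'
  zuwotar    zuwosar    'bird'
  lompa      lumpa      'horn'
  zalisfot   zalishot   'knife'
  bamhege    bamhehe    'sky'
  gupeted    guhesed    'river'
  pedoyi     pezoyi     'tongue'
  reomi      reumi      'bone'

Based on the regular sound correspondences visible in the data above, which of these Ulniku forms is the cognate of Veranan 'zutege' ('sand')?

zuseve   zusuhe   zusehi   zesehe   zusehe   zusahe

gupeted ~ guhesed — Veranan t corresponds to Ulniku s between vowels (before a front vowel).
bamhege ~ bamhehe — Veranan g corresponds to Ulniku h between vowels (before a front vowel).
Applying these to Veranan 'zutege':
  zutege → zusege   (t→s between vowels (before a front vowel))
  zusege → zusehe   (g→h between vowels (before a front vowel))
So the Ulniku cognate is 'zusehe'.

zusehe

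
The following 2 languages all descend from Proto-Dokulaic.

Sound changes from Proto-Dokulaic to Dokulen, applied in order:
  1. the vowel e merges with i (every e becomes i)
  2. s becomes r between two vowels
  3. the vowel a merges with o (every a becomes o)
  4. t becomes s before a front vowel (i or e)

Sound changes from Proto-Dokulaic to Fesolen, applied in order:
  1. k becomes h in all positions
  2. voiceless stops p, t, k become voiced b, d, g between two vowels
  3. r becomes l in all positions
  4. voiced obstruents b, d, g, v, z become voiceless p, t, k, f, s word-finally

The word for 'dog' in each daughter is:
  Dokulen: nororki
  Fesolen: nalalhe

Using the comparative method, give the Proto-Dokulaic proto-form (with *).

*nararke

Position 4: Dokulen has o, Fesolen has a. Fesolen preserves a here (none of its changes turn any other segment into a), so the proto-segment is *a.
Position 6: Dokulen has k, Fesolen has h. Dokulen preserves k here (none of its changes turn any other segment into k), so the proto-segment is *k.
This points to *nararke. Verify forward in each daughter:
Dokulen: *nararke
  nararke → nararki   [vowel merger]
  nararki (rule 2 does not apply)
  nararki → nororki   [vowel merger]
  nororki (rule 4 does not apply)
  giving Dokulen nororki.
Fesolen: *nararke > nararhe > nalalhe  (by unconditioned shift, unconditioned shift)
Only *nararke yields all of Dokulen nororki, Fesolen nalalhe.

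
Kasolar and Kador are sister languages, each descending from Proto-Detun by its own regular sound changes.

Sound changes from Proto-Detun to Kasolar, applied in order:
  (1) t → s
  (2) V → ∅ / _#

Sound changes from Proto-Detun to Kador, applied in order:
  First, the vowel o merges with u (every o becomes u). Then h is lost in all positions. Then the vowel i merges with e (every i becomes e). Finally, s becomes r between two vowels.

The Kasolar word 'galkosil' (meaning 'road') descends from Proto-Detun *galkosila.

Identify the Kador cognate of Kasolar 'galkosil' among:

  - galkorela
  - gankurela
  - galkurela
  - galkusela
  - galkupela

galkurela

Kador: *galkosila > galkusila > galkusela > galkurela  (by vowel merger, vowel merger, rhotacism)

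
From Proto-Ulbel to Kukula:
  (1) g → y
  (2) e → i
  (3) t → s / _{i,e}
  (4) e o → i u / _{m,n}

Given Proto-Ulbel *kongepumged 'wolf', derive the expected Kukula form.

Kukula: *kongepumged > konyepumyed > konyipumyid > kunyipumyid  (by unconditioned shift, vowel merger, pre-nasal raising)

kunyipumyid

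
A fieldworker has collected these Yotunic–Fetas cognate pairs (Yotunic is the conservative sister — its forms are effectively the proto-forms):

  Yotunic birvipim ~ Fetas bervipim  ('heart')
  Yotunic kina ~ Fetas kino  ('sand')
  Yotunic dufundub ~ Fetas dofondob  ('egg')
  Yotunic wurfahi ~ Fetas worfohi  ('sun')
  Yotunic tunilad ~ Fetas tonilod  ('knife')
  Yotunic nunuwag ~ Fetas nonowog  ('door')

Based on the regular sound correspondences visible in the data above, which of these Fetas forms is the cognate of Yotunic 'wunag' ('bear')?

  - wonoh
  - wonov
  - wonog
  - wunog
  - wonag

dufundub ~ dofondob, tunilad ~ tonilod — Yotunic u corresponds to Fetas o after a consonant, before a nasal.
wurfahi ~ worfohi, tunilad ~ tonilod — Yotunic a corresponds to Fetas o after a consonant, before a consonant other than r, m, n, p, b, f, v.
Applying these to Yotunic 'wunag':
  wunag → wonag   (u→o after a consonant, before a nasal)
  wonag → wonog   (a→o after a consonant, before a consonant other than r, m, n, p, b, f, v)
So the Fetas cognate is 'wonog'.

wonog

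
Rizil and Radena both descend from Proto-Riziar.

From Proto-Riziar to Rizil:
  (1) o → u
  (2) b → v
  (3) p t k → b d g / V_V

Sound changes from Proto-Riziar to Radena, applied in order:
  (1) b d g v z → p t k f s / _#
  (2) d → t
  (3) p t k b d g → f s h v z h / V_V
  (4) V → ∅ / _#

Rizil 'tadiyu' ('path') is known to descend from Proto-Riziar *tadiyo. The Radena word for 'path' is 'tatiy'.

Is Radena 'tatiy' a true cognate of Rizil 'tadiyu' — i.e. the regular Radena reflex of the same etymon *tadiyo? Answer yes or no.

no

Derive the expected Radena reflex of *tadiyo:
Radena: *tadiyo
  tadiyo (rule 1 does not apply)
  tadiyo → tatiyo   [unconditioned shift]
  tatiyo → tasiyo   [intervocalic lenition]
  tasiyo → tasiy   [apocope]
  giving Radena tasiy.
The regular Radena reflex would be 'tasiy', but the attested form is 'tatiy'. The correspondence is irregular, so they are not cognates (the Radena form has a different source).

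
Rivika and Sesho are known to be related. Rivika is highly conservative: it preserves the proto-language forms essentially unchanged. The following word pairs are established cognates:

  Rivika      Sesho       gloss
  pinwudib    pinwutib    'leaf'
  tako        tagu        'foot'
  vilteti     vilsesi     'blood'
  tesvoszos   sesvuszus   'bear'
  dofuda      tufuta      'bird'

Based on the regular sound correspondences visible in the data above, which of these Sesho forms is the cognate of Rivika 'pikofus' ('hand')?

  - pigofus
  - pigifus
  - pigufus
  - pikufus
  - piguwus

pigufus

tako ~ tagu — Rivika k corresponds to Sesho g between vowels (before a back vowel).
dofuda ~ tufuta — Rivika o corresponds to Sesho u after a consonant, before a labial obstruent.
Applying these to Rivika 'pikofus':
  pikofus → pigofus   (k→g between vowels (before a back vowel))
  pigofus → pigufus   (o→u after a consonant, before a labial obstruent)
So the Sesho cognate is 'pigufus'.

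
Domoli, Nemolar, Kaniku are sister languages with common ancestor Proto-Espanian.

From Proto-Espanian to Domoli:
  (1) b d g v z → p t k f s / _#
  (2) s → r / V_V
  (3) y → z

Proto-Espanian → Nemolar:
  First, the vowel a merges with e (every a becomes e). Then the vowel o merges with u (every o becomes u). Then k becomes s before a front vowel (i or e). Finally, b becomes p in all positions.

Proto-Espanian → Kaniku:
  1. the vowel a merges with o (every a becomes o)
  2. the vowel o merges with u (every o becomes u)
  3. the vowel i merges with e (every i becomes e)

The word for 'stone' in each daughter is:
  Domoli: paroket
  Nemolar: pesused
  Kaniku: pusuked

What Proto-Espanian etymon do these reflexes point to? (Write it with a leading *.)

Position 4: Domoli has o, Nemolar has u, Kaniku has u. Domoli preserves o here (none of its changes turn any other segment into o), so the proto-segment is *o.
Position 5: Domoli has k, Nemolar has s, Kaniku has k. Kaniku preserves k here (none of its changes turn any other segment into k), so the proto-segment is *k.
Position 7: Domoli has t, Nemolar has d, Kaniku has d. Nemolar preserves d here (none of its changes turn any other segment into d), so the proto-segment is *d.
Verify the candidate proto-form against each daughter:
Domoli: start from *pasoked.
  rule 1 (final devoicing): pasoked → pasoket
  rule 2 (rhotacism): pasoket → paroket
  rule 3: no change — paroket
  ⇒ Domoli paroket
Nemolar: *pasoked > pesoked > pesuked > pesused  (by vowel merger, vowel merger, palatalisation)
Kaniku: *pasoked > posoked > pusuked  (by vowel merger, vowel merger)
*pasoked is the unique common source.

*pasoked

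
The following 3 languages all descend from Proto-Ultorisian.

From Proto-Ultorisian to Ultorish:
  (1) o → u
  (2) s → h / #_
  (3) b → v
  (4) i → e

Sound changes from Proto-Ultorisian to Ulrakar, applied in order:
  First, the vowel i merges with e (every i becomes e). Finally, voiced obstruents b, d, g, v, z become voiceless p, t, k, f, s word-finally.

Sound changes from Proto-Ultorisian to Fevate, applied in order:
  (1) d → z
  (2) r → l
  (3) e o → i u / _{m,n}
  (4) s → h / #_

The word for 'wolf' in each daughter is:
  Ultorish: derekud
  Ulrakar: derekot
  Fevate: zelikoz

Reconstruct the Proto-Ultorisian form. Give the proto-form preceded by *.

*derikod

Position 1: Ultorish has d, Ulrakar has d, Fevate has z. Ultorish preserves d here (none of its changes turn any other segment into d), so the proto-segment is *d.
Position 7: Ultorish has d, Ulrakar has t, Fevate has z. Ultorish preserves d here (none of its changes turn any other segment into d), so the proto-segment is *d.
Verify the candidate proto-form against each daughter:
Ultorish: *derikod > derikud > derekud  (by vowel merger, vowel merger)
Ulrakar: *derikod
  derikod → derekod   [vowel merger]
  derekod → derekot   [final devoicing]
  giving Ulrakar derekot.
Fevate: *derikod > zerikoz > zelikoz  (by unconditioned shift, unconditioned shift)
Only *derikod yields all of Ultorish derekud, Ulrakar derekot, Fevate zelikoz.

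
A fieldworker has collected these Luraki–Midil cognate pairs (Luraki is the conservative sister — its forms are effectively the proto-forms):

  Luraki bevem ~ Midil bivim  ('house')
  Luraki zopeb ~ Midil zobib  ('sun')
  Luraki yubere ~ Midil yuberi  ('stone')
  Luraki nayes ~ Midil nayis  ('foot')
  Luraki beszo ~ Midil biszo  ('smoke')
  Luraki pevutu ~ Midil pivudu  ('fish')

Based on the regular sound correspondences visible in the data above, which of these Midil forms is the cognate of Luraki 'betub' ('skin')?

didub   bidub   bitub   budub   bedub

bidub

nayes ~ nayis, beszo ~ biszo — Luraki e corresponds to Midil i after a consonant, before a consonant other than r, m, n, p, b, f, v.
pevutu ~ pivudu — Luraki t corresponds to Midil d between vowels (before a back vowel).
Applying these to Luraki 'betub':
  betub → bitub   (e→i after a consonant, before a consonant other than r, m, n, p, b, f, v)
  bitub → bidub   (t→d between vowels (before a back vowel))
So the Midil cognate is 'bidub'.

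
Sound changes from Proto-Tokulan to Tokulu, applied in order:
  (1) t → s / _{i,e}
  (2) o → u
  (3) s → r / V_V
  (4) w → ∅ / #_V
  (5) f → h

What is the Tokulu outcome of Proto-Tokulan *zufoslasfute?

Tokulu: *zufoslasfute
  zufoslasfute → zufoslasfuse   [palatalisation]
  zufoslasfuse → zufuslasfuse   [vowel merger]
  zufuslasfuse → zufuslasfure   [rhotacism]
  zufuslasfure (rule 4 does not apply)
  zufuslasfure → zuhuslashure   [unconditioned shift]
  giving Tokulu zuhuslashure.

zuhuslashure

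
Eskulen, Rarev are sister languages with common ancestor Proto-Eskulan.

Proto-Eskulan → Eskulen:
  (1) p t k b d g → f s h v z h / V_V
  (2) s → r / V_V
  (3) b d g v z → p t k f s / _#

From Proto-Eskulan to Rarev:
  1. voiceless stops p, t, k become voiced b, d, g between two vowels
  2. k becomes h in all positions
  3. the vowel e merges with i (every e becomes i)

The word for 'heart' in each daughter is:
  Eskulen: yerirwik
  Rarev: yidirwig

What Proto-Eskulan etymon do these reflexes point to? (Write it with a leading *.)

Position 8: Eskulen has k, Rarev has g. Taking the neighbouring segments as reconstructed: Eskulen k could go back to *k or *g; Rarev g can only go back to *g — the one source consistent with every daughter is *g.
Position 3: Eskulen has r, Rarev has d. Taking the neighbouring segments as reconstructed: Eskulen r could go back to *t or *s or *r; Rarev d could go back to *t or *d — the one source consistent with every daughter is *t.
This points to *yetirwig. Verify forward in each daughter:
Eskulen: *yetirwig
  yetirwig → yesirwig   [intervocalic lenition]
  yesirwig → yerirwig   [rhotacism]
  yerirwig → yerirwik   [final devoicing]
  giving Eskulen yerirwik.
Rarev: *yetirwig
  yetirwig → yedirwig   [intervocalic voicing]
  yedirwig (rule 2 does not apply)
  yedirwig → yidirwig   [vowel merger]
  giving Rarev yidirwig.
*yetirwig is the unique common source.

*yetirwig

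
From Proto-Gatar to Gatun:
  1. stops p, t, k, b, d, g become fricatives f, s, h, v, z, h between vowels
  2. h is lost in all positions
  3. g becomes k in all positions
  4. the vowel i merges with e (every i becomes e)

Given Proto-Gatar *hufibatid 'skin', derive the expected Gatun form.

ufevased

Gatun: start from *hufibatid.
  rule 1 (intervocalic lenition): hufibatid → hufivasid
  rule 2 (h-loss): hufivasid → ufivasid
  rule 3: no change — ufivasid
  rule 4 (vowel merger): ufivasid → ufevased
  ⇒ Gatun ufevased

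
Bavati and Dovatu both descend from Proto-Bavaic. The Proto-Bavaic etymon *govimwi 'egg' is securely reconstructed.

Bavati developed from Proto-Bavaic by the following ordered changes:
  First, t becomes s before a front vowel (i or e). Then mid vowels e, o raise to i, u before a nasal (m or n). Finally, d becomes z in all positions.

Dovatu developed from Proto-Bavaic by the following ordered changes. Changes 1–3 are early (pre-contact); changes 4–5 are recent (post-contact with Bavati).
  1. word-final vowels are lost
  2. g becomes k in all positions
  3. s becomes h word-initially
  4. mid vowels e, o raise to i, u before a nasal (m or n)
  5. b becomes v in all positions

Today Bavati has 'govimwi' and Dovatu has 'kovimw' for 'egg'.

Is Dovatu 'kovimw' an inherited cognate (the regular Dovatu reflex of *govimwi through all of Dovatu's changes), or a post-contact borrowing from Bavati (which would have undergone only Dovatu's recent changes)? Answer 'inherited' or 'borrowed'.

If inherited, *govimwi would pass through all of Dovatu's changes:
Dovatu: start from *govimwi.
  rule 1 (apocope): govimwi → govimw
  rule 2 (unconditioned shift): govimw → kovimw
  rule 3: no change — kovimw
  rule 4: no change — kovimw
  rule 5: no change — kovimw
  ⇒ Dovatu kovimw
If borrowed from Bavati 'govimwi' after the early changes, it would undergo only the recent ones:
  rule 4 (pre-nasal raising): no change (govimwi)
  rule 5 (unconditioned shift): no change (govimwi)
  ⇒ as a loan: govimwi
Dovatu 'kovimw' matches the inherited outcome exactly, so it is an inherited cognate, not a loan.

inherited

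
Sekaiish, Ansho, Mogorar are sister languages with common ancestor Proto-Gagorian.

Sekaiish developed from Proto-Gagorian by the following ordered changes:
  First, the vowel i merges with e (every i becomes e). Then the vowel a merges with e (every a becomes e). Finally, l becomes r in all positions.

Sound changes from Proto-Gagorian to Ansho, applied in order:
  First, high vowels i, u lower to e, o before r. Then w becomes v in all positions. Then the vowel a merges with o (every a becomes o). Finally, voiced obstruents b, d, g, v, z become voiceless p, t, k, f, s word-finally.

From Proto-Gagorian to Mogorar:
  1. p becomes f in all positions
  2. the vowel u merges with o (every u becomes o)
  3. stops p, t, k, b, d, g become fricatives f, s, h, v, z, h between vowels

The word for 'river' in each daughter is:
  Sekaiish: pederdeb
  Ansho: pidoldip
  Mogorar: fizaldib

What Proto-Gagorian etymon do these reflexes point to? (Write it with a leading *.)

*pidaldib

Position 8: Sekaiish has b, Ansho has p, Mogorar has b. Sekaiish preserves b here (none of its changes turn any other segment into b), so the proto-segment is *b.
Position 1: Sekaiish has p, Ansho has p, Mogorar has f. Sekaiish preserves p here (none of its changes turn any other segment into p), so the proto-segment is *p.
Continuing position by position gives *pidaldib; check it forward:
Sekaiish: start from *pidaldib.
  rule 1 (vowel merger): pidaldib → pedaldeb
  rule 2 (vowel merger): pedaldeb → pedeldeb
  rule 3 (unconditioned shift): pedeldeb → pederdeb
  ⇒ Sekaiish pederdeb
Ansho: *pidaldib
  pidaldib (rule 1 does not apply)
  pidaldib (rule 2 does not apply)
  pidaldib → pidoldib   [vowel merger]
  pidoldib → pidoldip   [final devoicing]
  giving Ansho pidoldip.
Mogorar: *pidaldib > fidaldib > fizaldib  (by unconditioned shift, intervocalic lenition)
Only *pidaldib yields all of Sekaiish pederdeb, Ansho pidoldip, Mogorar fizaldib.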